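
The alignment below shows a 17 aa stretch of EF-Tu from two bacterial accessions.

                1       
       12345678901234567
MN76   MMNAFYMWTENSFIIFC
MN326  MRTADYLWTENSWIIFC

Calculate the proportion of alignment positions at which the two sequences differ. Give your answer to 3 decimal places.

0.294

The sequences differ at positions 2 (M/R), 3 (N/T), 5 (F/D), 7 (M/L), 13 (F/W).
There are 5 differences over 17 sites, so p = 5/17 = 0.294.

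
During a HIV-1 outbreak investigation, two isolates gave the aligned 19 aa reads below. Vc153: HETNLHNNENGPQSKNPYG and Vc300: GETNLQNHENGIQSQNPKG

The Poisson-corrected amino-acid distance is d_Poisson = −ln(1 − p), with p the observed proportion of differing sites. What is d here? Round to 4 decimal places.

Mismatches occur at site 1 (H↔G), site 6 (H↔Q), site 8 (N↔H), site 12 (P↔I), site 15 (K↔Q), site 18 (Y↔K).
p = 6/19 = 0.315789.
d = −ln(1 − 0.315789) = −ln(0.684211) = 0.3795.

0.3795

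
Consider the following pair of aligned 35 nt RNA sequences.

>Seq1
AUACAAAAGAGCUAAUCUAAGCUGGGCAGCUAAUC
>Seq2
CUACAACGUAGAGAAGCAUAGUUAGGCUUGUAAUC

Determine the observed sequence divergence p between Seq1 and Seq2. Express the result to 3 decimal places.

0.400

The sequences differ at positions 1 (A/C), 7 (A/C), 8 (A/G), 9 (G/U), 12 (C/A), 13 (U/G), 16 (U/G), 18 (U/A), 19 (A/U), 22 (C/U), 24 (G/A), 28 (A/U), 29 (G/U), 30 (C/G).
There are 14 differences over 35 sites, so p = 14/35 = 0.400.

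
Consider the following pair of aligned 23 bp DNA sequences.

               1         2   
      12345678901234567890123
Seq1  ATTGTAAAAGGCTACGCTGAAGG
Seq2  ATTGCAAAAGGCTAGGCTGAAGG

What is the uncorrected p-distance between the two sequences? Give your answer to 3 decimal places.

0.087

Mismatches occur at site 5 (T↔C), site 15 (C↔G).
There are 2 differences over 23 sites, so p = 2/23 = 0.087.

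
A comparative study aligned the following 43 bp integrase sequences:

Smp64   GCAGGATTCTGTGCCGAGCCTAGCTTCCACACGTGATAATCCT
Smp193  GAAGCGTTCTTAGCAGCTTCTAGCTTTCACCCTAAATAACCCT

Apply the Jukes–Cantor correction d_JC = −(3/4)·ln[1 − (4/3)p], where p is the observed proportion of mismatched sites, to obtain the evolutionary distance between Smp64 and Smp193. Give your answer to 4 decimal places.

0.4693

Mismatches occur at site 2 (C↔A), site 5 (G↔C), site 6 (A↔G), site 11 (G↔T), site 12 (T↔A), site 15 (C↔A), site 17 (A↔C), site 18 (G↔T), site 19 (C↔T), site 27 (C↔T), site 31 (A↔C), site 33 (G↔T), site 34 (T↔A), site 35 (G↔A), site 40 (T↔C).
p = 15/43 = 0.348837.
d = −0.75 · ln(1 − (4/3)·0.348837) = −0.75 · ln(0.534884) = −0.75 · (-0.625705) = 0.4693.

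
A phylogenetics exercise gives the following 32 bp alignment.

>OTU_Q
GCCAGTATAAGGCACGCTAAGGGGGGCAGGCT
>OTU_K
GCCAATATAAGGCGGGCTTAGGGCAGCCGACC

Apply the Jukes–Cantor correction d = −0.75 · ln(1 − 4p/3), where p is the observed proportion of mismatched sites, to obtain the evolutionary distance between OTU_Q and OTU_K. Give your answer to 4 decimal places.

0.3525

Mismatches occur at site 5 (G→A), site 14 (A→G), site 15 (C→G), site 19 (A→T), site 24 (G→C), site 25 (G→A), site 28 (A→C), site 30 (G→A), site 32 (T→C).
p = 9/32 = 0.281250.
d = −0.75 · ln(1 − (4/3)·0.281250) = −0.75 · ln(0.625000) = −0.75 · (-0.470004) = 0.3525.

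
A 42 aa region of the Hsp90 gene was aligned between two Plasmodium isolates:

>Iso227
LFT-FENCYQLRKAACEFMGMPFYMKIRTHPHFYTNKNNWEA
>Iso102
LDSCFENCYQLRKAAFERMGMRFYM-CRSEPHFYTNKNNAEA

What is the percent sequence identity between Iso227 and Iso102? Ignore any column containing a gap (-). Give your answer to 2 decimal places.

Excluding the 2 gap columns leaves 40 comparable sites.
Differing sites — 2:F/D; 3:T/S; 16:C/F; 18:F/R; 22:P/R; 27:I/C; 29:T/S; 30:H/E; 40:W/A.
31 of the 40 comparable sites match, so the percent identity is 31/40 × 100 = 77.50%.

77.50%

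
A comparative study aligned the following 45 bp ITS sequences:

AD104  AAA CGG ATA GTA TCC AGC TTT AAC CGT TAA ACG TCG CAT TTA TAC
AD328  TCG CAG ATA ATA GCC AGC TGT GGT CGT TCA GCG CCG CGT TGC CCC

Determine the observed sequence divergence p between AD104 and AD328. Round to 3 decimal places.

0.400

Mismatches occur at site 1 (A→T), site 2 (A→C), site 3 (A→G), site 5 (G→A), site 10 (G→A), site 13 (T→G), site 20 (T→G), site 22 (A→G), site 23 (A→G), site 24 (C→T), site 29 (A→C), site 31 (A→G), site 34 (T→C), site 38 (A→G), site 41 (T→G), site 42 (A→C), site 43 (T→C), site 44 (A→C).
There are 18 differences over 45 sites, so p = 18/45 = 0.400.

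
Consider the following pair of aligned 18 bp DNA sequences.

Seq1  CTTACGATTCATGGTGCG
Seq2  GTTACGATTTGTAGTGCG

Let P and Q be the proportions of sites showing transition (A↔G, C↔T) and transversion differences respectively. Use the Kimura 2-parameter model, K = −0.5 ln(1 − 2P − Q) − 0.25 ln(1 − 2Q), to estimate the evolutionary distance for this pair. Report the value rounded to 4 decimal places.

Differing sites — 1:C/G (Tv); 10:C/T (Ti); 11:A/G (Ti); 13:G/A (Ti).
Of the 4 differences, 3 transitions and 1 transversion over 18 sites: P = 3/18 = 0.166667, Q = 1/18 = 0.055556.
d = −0.5·ln(0.611110) − 0.25·ln(0.888888) = −0.5·(-0.492478) − 0.25·(-0.117784) = 0.2757.

0.2757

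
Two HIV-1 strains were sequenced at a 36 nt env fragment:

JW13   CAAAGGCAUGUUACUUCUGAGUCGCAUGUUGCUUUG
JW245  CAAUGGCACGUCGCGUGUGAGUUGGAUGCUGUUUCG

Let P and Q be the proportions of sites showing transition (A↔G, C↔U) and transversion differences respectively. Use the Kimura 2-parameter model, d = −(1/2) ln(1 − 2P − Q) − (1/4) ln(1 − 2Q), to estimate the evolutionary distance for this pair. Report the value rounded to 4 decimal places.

0.4094

The sequences differ at positions 4 (A/U, transversion), 9 (U/C, transition), 12 (U/C, transition), 13 (A/G, transition), 15 (U/G, transversion), 17 (C/G, transversion), 23 (C/U, transition), 25 (C/G, transversion), 29 (U/C, transition), 32 (C/U, transition), 35 (U/C, transition).
Of the 11 differences, 7 transitions and 4 transversions over 36 sites: P = 7/36 = 0.194444, Q = 4/36 = 0.111111.
d = −0.5·ln(0.500001) − 0.25·ln(0.777778) = −0.5·(-0.693145) − 0.25·(-0.251314) = 0.4094.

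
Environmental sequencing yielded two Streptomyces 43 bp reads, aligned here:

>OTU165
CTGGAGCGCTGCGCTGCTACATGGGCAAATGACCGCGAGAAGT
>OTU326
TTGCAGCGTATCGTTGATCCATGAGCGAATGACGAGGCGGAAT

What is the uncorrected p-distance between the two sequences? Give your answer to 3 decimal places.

The sequences differ at positions 1 (C/T), 4 (G/C), 9 (C/T), 10 (T/A), 11 (G/T), 14 (C/T), 17 (C/A), 19 (A/C), 24 (G/A), 27 (A/G), 34 (C/G), 35 (G/A), 36 (C/G), 38 (A/C), 40 (A/G), 42 (G/A).
There are 16 differences over 43 sites, so p = 16/43 = 0.372.

0.372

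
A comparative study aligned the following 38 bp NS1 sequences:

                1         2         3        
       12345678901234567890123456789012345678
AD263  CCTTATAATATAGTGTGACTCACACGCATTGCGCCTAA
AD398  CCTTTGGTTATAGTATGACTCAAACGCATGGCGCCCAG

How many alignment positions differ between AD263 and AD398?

9

Mismatches occur at site 5 (A/T), site 6 (T/G), site 7 (A/G), site 8 (A/T), site 15 (G/A), site 23 (C/A), site 30 (T/G), site 36 (T/C), site 38 (A/G).
That gives 9 mismatches out of 38 aligned sites, so the Hamming distance is 9.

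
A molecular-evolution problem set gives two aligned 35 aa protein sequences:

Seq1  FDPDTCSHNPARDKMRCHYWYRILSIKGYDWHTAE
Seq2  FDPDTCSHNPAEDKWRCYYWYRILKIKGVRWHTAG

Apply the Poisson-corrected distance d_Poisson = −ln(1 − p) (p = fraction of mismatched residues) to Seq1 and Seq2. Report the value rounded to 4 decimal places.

0.2231

Mismatches occur at site 12 (R/E), site 15 (M/W), site 18 (H/Y), site 25 (S/K), site 29 (Y/V), site 30 (D/R), site 35 (E/G).
p = 7/35 = 0.200000.
d = −ln(1 − 0.200000) = −ln(0.800000) = 0.2231.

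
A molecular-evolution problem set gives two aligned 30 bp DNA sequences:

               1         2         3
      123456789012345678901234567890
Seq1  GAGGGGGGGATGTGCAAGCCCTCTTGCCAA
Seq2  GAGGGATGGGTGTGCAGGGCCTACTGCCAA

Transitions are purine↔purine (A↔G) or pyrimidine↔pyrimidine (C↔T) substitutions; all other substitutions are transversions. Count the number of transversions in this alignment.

Mismatches occur at site 6 (G→A, transition), site 7 (G→T, transversion), site 10 (A→G, transition), site 17 (A→G, transition), site 19 (C→G, transversion), site 23 (C→A, transversion), site 24 (T→C, transition).
Of the 7 differences, 4 transitions and 3 transversions, so the answer is 3.

3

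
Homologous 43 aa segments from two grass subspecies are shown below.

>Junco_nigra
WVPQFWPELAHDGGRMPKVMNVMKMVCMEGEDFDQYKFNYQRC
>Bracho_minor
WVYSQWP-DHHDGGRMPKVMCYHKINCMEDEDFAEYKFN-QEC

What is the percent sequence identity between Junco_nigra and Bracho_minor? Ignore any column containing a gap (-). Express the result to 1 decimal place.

Excluding the 2 gap columns leaves 41 comparable sites.
Mismatches occur at site 3 (P/Y), site 4 (Q/S), site 5 (F/Q), site 9 (L/D), site 10 (A/H), site 21 (N/C), site 22 (V/Y), site 23 (M/H), site 25 (M/I), site 26 (V/N), site 30 (G/D), site 34 (D/A), site 35 (Q/E), site 42 (R/E).
27 of the 41 comparable sites match, so the percent identity is 27/41 × 100 = 65.9%.

65.9%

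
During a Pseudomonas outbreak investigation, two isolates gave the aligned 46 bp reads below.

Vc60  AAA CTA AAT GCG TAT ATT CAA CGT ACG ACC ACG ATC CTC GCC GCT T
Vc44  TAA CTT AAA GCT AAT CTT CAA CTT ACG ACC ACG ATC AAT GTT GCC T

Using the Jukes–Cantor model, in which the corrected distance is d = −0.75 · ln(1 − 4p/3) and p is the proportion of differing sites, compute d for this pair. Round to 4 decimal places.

0.3547

The sequences differ at positions 1 (A/T), 6 (A/T), 9 (T/A), 12 (G/T), 13 (T/A), 16 (A/C), 23 (G/T), 37 (C/A), 38 (T/A), 39 (C/T), 41 (C/T), 42 (C/T), 45 (T/C).
p = 13/46 = 0.282609.
d = −0.75 · ln(1 − (4/3)·0.282609) = −0.75 · ln(0.623188) = −0.75 · (-0.472907) = 0.3547.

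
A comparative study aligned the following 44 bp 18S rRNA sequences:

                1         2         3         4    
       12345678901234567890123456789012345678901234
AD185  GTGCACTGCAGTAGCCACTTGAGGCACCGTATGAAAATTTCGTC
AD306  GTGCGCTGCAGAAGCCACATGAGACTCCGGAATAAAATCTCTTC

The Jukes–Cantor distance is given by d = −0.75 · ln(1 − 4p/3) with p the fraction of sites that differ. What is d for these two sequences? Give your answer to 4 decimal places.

0.2708

Mismatches occur at site 5 (A/G), site 12 (T/A), site 19 (T/A), site 24 (G/A), site 26 (A/T), site 30 (T/G), site 32 (T/A), site 33 (G/T), site 39 (T/C), site 42 (G/T).
p = 10/44 = 0.227273.
d = −0.75 · ln(1 − (4/3)·0.227273) = −0.75 · ln(0.696969) = −0.75 · (-0.361014) = 0.2708.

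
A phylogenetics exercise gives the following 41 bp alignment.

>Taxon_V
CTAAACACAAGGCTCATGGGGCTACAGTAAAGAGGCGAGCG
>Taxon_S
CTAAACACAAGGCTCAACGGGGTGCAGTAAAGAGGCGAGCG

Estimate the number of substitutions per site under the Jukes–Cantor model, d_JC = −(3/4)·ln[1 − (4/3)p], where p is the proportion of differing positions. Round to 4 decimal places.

The sequences differ at positions 17 (T/A), 18 (G/C), 22 (C/G), 24 (A/G).
p = 4/41 = 0.097561.
d = −0.75 · ln(1 − (4/3)·0.097561) = −0.75 · ln(0.869919) = −0.75 · (-0.139355) = 0.1045.

0.1045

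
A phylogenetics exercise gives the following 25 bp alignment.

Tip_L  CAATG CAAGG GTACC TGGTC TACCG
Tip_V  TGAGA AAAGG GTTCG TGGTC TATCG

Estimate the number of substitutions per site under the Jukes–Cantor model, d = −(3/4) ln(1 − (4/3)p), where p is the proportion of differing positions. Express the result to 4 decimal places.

Differing sites — 1:C/T; 2:A/G; 4:T/G; 5:G/A; 6:C/A; 13:A/T; 15:C/G; 23:C/T.
p = 8/25 = 0.320000.
d = −0.75 · ln(1 − (4/3)·0.320000) = −0.75 · ln(0.573333) = −0.75 · (-0.556289) = 0.4172.

0.4172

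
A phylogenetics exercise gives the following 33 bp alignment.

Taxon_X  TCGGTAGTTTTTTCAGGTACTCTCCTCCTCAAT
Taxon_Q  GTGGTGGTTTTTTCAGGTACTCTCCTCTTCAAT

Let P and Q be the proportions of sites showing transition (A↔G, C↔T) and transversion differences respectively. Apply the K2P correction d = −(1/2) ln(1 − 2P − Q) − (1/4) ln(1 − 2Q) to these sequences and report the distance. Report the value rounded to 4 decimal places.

0.1348

The sequences differ at positions 1 (T/G, transversion), 2 (C/T, transition), 6 (A/G, transition), 28 (C/T, transition).
Of the 4 differences, 3 transitions and 1 transversion over 33 sites: P = 3/33 = 0.090909, Q = 1/33 = 0.030303.
d = −0.5·ln(0.787879) − 0.25·ln(0.939394) = −0.5·(-0.238411) − 0.25·(-0.062520) = 0.1348.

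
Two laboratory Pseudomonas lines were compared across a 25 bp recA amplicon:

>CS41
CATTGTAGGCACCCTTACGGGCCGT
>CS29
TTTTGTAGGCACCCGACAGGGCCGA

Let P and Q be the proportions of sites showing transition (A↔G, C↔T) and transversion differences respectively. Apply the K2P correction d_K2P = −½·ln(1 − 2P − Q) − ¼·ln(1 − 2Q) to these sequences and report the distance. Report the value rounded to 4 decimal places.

0.3563

Differing sites — 1:C/T (Ti); 2:A/T (Tv); 15:T/G (Tv); 16:T/A (Tv); 17:A/C (Tv); 18:C/A (Tv); 25:T/A (Tv).
Of the 7 differences, 1 transition and 6 transversions over 25 sites: P = 1/25 = 0.040000, Q = 6/25 = 0.240000.
d = −0.5·ln(0.680000) − 0.25·ln(0.520000) = −0.5·(-0.385662) − 0.25·(-0.653926) = 0.3563.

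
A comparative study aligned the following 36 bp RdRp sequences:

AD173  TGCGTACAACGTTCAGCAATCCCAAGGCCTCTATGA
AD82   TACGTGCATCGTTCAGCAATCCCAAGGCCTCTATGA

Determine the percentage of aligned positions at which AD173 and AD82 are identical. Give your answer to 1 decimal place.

91.7%

Differing sites — 2:G/A; 6:A/G; 9:A/T.
33 of the 36 sites match, so the percent identity is 33/36 × 100 = 91.7%.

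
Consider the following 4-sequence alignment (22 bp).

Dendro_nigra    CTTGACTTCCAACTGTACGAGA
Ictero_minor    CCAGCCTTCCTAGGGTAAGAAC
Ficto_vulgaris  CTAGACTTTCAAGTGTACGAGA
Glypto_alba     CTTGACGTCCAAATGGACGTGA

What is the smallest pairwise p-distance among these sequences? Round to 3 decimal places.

Pairwise Hamming distances:
  Dendro_nigra vs Ictero_minor: 9
  Dendro_nigra vs Ficto_vulgaris: 3
  Dendro_nigra vs Glypto_alba: 4
  Ictero_minor vs Ficto_vulgaris: 8
  Ictero_minor vs Glypto_alba: 12
  Ficto_vulgaris vs Glypto_alba: 6
The smallest is 3 mismatches, between Dendro_nigra and Ficto_vulgaris; p = 3/22 = 0.136.

0.136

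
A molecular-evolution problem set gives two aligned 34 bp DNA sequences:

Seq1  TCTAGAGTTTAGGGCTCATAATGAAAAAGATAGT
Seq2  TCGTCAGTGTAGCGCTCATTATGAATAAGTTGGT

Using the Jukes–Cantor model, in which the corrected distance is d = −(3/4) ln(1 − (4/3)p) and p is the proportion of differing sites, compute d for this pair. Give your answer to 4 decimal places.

Mismatches occur at site 3 (T/G), site 4 (A/T), site 5 (G/C), site 9 (T/G), site 13 (G/C), site 20 (A/T), site 26 (A/T), site 30 (A/T), site 32 (A/G).
p = 9/34 = 0.264706.
d = −0.75 · ln(1 − (4/3)·0.264706) = −0.75 · ln(0.647059) = −0.75 · (-0.435318) = 0.3265.

0.3265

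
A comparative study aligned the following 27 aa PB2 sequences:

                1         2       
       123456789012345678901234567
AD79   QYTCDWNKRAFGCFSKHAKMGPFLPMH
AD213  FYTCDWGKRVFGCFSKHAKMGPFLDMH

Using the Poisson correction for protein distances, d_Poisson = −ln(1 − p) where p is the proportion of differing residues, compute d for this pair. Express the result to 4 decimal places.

0.1603

Differing sites — 1:Q/F; 7:N/G; 10:A/V; 25:P/D.
p = 4/27 = 0.148148.
d = −ln(1 − 0.148148) = −ln(0.851852) = 0.1603.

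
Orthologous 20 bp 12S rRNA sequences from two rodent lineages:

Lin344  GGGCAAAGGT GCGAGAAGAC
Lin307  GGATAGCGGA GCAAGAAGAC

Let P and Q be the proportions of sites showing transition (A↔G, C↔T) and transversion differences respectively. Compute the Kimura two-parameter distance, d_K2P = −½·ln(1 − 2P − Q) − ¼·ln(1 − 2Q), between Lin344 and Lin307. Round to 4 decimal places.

Mismatches occur at site 3 (G↔A, transition), site 4 (C↔T, transition), site 6 (A↔G, transition), site 7 (A↔C, transversion), site 10 (T↔A, transversion), site 13 (G↔A, transition).
Of the 6 differences, 4 transitions and 2 transversions over 20 sites: P = 4/20 = 0.200000, Q = 2/20 = 0.100000.
d = −0.5·ln(0.500000) − 0.25·ln(0.800000) = −0.5·(-0.693147) − 0.25·(-0.223144) = 0.4024.

0.4024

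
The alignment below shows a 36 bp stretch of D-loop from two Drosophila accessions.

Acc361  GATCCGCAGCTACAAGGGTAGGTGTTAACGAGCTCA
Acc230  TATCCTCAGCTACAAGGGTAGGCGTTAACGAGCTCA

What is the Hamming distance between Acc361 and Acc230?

Mismatches occur at site 1 (G/T), site 6 (G/T), site 23 (T/C).
That gives 3 mismatches out of 36 aligned sites, so the Hamming distance is 3.

3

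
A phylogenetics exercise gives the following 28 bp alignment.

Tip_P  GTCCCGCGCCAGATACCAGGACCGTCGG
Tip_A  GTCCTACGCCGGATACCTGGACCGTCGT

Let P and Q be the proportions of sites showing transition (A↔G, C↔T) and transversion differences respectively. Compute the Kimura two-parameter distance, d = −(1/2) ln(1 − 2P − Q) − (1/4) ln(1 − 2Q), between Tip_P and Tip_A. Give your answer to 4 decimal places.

0.2068

Differing sites — 5:C/T (Ti); 6:G/A (Ti); 11:A/G (Ti); 18:A/T (Tv); 28:G/T (Tv).
Of the 5 differences, 3 transitions and 2 transversions over 28 sites: P = 3/28 = 0.107143, Q = 2/28 = 0.071429.
d = −0.5·ln(0.714285) − 0.25·ln(0.857142) = −0.5·(-0.336473) − 0.25·(-0.154152) = 0.2068.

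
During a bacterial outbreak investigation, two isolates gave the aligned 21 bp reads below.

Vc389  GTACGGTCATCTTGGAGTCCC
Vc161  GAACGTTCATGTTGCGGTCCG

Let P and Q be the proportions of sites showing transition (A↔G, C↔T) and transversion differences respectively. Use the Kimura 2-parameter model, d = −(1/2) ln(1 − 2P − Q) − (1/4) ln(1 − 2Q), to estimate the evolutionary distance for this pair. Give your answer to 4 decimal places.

0.3644

The sequences differ at positions 2 (T/A, transversion), 6 (G/T, transversion), 11 (C/G, transversion), 15 (G/C, transversion), 16 (A/G, transition), 21 (C/G, transversion).
Of the 6 differences, 1 transition and 5 transversions over 21 sites: P = 1/21 = 0.047619, Q = 5/21 = 0.238095.
d = −0.5·ln(0.666667) − 0.25·ln(0.523810) = −0.5·(-0.405465) − 0.25·(-0.646626) = 0.3644.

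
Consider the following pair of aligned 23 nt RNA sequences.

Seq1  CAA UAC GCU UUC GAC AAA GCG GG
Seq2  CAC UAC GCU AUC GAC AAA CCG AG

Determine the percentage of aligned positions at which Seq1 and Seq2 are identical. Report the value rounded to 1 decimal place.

Differing sites — 3:A/C; 10:U/A; 19:G/C; 22:G/A.
19 of the 23 sites match, so the percent identity is 19/23 × 100 = 82.6%.

82.6%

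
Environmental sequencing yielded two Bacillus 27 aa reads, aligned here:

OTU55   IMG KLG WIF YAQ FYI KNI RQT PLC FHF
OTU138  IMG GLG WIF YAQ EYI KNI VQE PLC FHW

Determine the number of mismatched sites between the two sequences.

The sequences differ at positions 4 (K/G), 13 (F/E), 19 (R/V), 21 (T/E), 27 (F/W).
That gives 5 mismatches out of 27 aligned sites, so the Hamming distance is 5.

5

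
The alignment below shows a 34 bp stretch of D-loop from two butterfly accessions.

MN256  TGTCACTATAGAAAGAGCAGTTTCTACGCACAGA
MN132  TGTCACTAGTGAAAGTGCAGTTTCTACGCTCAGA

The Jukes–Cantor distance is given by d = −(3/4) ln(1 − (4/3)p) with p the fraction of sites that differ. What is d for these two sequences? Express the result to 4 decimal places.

0.1280

Mismatches occur at site 9 (T→G), site 10 (A→T), site 16 (A→T), site 30 (A→T).
p = 4/34 = 0.117647.
d = −0.75 · ln(1 − (4/3)·0.117647) = −0.75 · ln(0.843137) = −0.75 · (-0.170626) = 0.1280.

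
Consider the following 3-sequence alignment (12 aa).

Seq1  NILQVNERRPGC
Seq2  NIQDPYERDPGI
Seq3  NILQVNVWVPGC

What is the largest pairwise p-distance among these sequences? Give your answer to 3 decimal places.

Pairwise Hamming distances:
  Seq1 vs Seq2: 6
  Seq1 vs Seq3: 3
  Seq2 vs Seq3: 8
The largest is 8 mismatches, between Seq2 and Seq3; p = 8/12 = 0.667.

0.667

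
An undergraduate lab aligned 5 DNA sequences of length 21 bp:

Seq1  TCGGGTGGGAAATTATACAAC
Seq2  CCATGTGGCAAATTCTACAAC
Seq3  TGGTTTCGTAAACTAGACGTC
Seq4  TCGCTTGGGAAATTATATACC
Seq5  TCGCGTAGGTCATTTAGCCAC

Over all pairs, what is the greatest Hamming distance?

13

Pairwise Hamming distances:
  Seq1 vs Seq2: 5
  Seq1 vs Seq3: 9
  Seq1 vs Seq4: 4
  Seq1 vs Seq5: 8
  Seq2 vs Seq3: 11
  Seq2 vs Seq4: 8
  Seq2 vs Seq5: 11
  Seq3 vs Seq4: 9
  Seq3 vs Seq5: 13
  Seq4 vs Seq5: 10
The largest is 13, between Seq3 and Seq5.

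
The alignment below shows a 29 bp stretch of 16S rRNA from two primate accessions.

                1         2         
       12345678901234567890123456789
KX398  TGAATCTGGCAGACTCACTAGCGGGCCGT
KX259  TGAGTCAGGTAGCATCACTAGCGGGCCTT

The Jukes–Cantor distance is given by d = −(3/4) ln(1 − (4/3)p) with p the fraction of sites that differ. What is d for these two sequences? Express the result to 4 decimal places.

0.2421

Mismatches occur at site 4 (A→G), site 7 (T→A), site 10 (C→T), site 13 (A→C), site 14 (C→A), site 28 (G→T).
p = 6/29 = 0.206897.
d = −0.75 · ln(1 − (4/3)·0.206897) = −0.75 · ln(0.724137) = −0.75 · (-0.322775) = 0.2421.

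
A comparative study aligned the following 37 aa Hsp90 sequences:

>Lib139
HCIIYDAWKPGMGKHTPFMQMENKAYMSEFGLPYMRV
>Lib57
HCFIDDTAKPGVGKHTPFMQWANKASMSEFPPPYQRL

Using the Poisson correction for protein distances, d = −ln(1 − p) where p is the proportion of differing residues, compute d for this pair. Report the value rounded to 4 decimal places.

0.3920

Differing sites — 3:I/F; 5:Y/D; 7:A/T; 8:W/A; 12:M/V; 21:M/W; 22:E/A; 26:Y/S; 31:G/P; 32:L/P; 35:M/Q; 37:V/L.
p = 12/37 = 0.324324.
d = −ln(1 − 0.324324) = −ln(0.675676) = 0.3920.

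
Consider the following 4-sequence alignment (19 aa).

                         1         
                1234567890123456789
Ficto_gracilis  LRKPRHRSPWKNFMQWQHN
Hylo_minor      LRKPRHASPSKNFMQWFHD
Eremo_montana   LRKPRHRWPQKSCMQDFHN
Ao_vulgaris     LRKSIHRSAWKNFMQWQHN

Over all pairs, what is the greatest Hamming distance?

Pairwise Hamming distances:
  Ficto_gracilis vs Hylo_minor: 4
  Ficto_gracilis vs Eremo_montana: 6
  Ficto_gracilis vs Ao_vulgaris: 3
  Hylo_minor vs Eremo_montana: 7
  Hylo_minor vs Ao_vulgaris: 7
  Eremo_montana vs Ao_vulgaris: 9
The largest is 9, between Eremo_montana and Ao_vulgaris.

9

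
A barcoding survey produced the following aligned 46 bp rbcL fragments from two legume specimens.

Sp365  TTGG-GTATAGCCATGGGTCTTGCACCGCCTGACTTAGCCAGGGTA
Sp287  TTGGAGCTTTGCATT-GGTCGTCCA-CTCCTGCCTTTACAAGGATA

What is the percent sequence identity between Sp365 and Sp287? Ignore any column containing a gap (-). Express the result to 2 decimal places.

Excluding the 3 gap columns leaves 43 comparable sites.
The sequences differ at positions 7 (T/C), 8 (A/T), 10 (A/T), 13 (C/A), 14 (A/T), 21 (T/G), 23 (G/C), 28 (G/T), 33 (A/C), 37 (A/T), 38 (G/A), 40 (C/A), 44 (G/A).
30 of the 43 comparable sites match, so the percent identity is 30/43 × 100 = 69.77%.

69.77%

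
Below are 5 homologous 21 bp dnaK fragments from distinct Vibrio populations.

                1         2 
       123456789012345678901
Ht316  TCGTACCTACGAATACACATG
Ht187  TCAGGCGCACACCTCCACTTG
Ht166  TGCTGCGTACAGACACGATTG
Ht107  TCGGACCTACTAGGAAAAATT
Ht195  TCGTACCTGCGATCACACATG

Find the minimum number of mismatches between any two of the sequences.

3

Pairwise Hamming distances:
  Ht316 vs Ht187: 10
  Ht316 vs Ht166: 10
  Ht316 vs Ht107: 7
  Ht316 vs Ht195: 3
  Ht187 vs Ht166: 10
  Ht187 vs Ht107: 13
  Ht187 vs Ht195: 12
  Ht166 vs Ht107: 13
  Ht166 vs Ht195: 11
  Ht107 vs Ht195: 8
The smallest is 3, between Ht316 and Ht195.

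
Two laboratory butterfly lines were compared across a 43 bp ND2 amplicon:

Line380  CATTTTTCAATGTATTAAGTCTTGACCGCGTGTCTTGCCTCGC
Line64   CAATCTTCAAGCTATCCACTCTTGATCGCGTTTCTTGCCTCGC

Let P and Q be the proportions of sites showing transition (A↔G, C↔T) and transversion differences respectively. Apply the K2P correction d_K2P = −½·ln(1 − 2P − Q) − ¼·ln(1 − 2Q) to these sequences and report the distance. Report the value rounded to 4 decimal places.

0.2454

The sequences differ at positions 3 (T/A, transversion), 5 (T/C, transition), 11 (T/G, transversion), 12 (G/C, transversion), 16 (T/C, transition), 17 (A/C, transversion), 19 (G/C, transversion), 26 (C/T, transition), 32 (G/T, transversion).
Of the 9 differences, 3 transitions and 6 transversions over 43 sites: P = 3/43 = 0.069767, Q = 6/43 = 0.139535.
d = −0.5·ln(0.720931) − 0.25·ln(0.720930) = −0.5·(-0.327212) − 0.25·(-0.327213) = 0.2454.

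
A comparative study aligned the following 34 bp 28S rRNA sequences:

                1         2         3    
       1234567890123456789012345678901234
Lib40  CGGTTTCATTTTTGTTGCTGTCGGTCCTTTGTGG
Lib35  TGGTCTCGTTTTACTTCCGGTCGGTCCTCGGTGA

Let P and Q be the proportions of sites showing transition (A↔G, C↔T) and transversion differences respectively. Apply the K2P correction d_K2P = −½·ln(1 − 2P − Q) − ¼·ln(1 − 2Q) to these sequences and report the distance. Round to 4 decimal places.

0.3780

Mismatches occur at site 1 (C→T, transition), site 5 (T→C, transition), site 8 (A→G, transition), site 13 (T→A, transversion), site 14 (G→C, transversion), site 17 (G→C, transversion), site 19 (T→G, transversion), site 29 (T→C, transition), site 30 (T→G, transversion), site 34 (G→A, transition).
Of the 10 differences, 5 transitions and 5 transversions over 34 sites: P = 5/34 = 0.147059, Q = 5/34 = 0.147059.
d = −0.5·ln(0.558823) − 0.25·ln(0.705882) = −0.5·(-0.581922) − 0.25·(-0.348307) = 0.3780.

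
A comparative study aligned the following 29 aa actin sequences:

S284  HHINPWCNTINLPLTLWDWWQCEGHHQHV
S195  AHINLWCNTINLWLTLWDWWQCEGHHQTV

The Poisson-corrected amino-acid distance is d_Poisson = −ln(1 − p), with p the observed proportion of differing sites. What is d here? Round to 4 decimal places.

The sequences differ at positions 1 (H/A), 5 (P/L), 13 (P/W), 28 (H/T).
p = 4/29 = 0.137931.
d = −ln(1 − 0.137931) = −ln(0.862069) = 0.1484.

0.1484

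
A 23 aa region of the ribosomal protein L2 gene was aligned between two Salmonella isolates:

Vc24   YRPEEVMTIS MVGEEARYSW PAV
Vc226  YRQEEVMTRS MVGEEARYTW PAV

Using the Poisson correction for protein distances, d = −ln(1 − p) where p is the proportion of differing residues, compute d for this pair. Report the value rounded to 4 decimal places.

Mismatches occur at site 3 (P→Q), site 9 (I→R), site 19 (S→T).
p = 3/23 = 0.130435.
d = −ln(1 − 0.130435) = −ln(0.869565) = 0.1398.

0.1398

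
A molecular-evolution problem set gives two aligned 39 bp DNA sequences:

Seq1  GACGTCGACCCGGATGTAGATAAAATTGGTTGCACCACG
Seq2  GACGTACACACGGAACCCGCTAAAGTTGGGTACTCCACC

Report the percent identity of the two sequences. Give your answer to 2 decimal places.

66.67%

Differing sites — 6:C/A; 7:G/C; 10:C/A; 15:T/A; 16:G/C; 17:T/C; 18:A/C; 20:A/C; 25:A/G; 30:T/G; 32:G/A; 34:A/T; 39:G/C.
26 of the 39 sites match, so the percent identity is 26/39 × 100 = 66.67%.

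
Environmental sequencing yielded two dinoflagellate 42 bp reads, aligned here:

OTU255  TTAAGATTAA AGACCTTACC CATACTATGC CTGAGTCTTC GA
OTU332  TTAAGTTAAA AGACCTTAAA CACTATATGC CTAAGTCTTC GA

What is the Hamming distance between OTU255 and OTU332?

8

Mismatches occur at site 6 (A/T), site 8 (T/A), site 19 (C/A), site 20 (C/A), site 23 (T/C), site 24 (A/T), site 25 (C/A), site 33 (G/A).
That gives 8 mismatches out of 42 aligned sites, so the Hamming distance is 8.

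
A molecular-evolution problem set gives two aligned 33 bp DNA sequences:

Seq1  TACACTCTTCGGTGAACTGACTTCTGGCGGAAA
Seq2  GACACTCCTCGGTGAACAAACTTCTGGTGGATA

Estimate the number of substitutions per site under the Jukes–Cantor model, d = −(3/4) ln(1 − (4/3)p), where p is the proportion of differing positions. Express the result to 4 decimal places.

Differing sites — 1:T/G; 8:T/C; 18:T/A; 19:G/A; 28:C/T; 32:A/T.
p = 6/33 = 0.181818.
d = −0.75 · ln(1 − (4/3)·0.181818) = −0.75 · ln(0.757576) = −0.75 · (-0.277631) = 0.2082.

0.2082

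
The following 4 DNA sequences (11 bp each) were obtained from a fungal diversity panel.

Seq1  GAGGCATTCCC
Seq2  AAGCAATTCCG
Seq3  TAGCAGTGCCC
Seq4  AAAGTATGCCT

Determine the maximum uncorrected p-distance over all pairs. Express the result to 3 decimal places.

0.545

Pairwise Hamming distances:
  Seq1 vs Seq2: 4
  Seq1 vs Seq3: 5
  Seq1 vs Seq4: 5
  Seq2 vs Seq3: 4
  Seq2 vs Seq4: 5
  Seq3 vs Seq4: 6
The largest is 6 mismatches, between Seq3 and Seq4; p = 6/11 = 0.545.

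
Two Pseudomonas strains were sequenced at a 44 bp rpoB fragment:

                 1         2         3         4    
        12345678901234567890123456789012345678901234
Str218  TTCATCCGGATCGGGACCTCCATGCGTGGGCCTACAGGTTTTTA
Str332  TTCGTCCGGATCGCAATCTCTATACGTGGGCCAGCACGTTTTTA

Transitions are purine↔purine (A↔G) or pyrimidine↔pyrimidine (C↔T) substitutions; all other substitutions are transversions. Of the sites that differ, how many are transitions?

6

The sequences differ at positions 4 (A/G, transition), 14 (G/C, transversion), 15 (G/A, transition), 17 (C/T, transition), 21 (C/T, transition), 24 (G/A, transition), 33 (T/A, transversion), 34 (A/G, transition), 37 (G/C, transversion).
Of the 9 differences, 6 transitions and 3 transversions, so the answer is 6.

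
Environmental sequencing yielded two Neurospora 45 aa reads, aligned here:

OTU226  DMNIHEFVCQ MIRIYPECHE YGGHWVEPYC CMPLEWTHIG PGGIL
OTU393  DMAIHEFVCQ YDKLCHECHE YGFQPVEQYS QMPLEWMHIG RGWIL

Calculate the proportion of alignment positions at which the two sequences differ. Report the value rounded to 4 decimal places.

The sequences differ at positions 3 (N/A), 11 (M/Y), 12 (I/D), 13 (R/K), 14 (I/L), 15 (Y/C), 16 (P/H), 23 (G/F), 24 (H/Q), 25 (W/P), 28 (P/Q), 30 (C/S), 31 (C/Q), 37 (T/M), 41 (P/R), 43 (G/W).
There are 16 differences over 45 sites, so p = 16/45 = 0.3556.

0.3556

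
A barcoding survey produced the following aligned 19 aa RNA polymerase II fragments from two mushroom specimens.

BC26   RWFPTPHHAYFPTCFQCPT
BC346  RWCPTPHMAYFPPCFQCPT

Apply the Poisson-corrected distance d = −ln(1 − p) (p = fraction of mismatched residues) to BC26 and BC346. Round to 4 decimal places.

Differing sites — 3:F/C; 8:H/M; 13:T/P.
p = 3/19 = 0.157895.
d = −ln(1 − 0.157895) = −ln(0.842105) = 0.1719.

0.1719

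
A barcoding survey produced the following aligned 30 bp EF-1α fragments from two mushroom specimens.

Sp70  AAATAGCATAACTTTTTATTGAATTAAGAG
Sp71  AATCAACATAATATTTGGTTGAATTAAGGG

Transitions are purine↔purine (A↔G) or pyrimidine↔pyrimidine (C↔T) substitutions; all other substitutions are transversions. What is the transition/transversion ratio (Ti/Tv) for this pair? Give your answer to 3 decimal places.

The sequences differ at positions 3 (A/T, transversion), 4 (T/C, transition), 6 (G/A, transition), 12 (C/T, transition), 13 (T/A, transversion), 17 (T/G, transversion), 18 (A/G, transition), 29 (A/G, transition).
Of the 8 differences, 5 transitions and 3 transversions, so Ti/Tv = 5/3 = 1.667.

1.667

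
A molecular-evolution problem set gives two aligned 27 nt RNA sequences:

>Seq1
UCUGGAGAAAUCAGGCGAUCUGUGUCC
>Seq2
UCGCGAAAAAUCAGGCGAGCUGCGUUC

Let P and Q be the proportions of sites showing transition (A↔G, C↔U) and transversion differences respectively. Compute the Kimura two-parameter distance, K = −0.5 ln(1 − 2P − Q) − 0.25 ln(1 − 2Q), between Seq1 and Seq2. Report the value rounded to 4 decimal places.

Differing sites — 3:U/G (Tv); 4:G/C (Tv); 7:G/A (Ti); 19:U/G (Tv); 23:U/C (Ti); 26:C/U (Ti).
Of the 6 differences, 3 transitions and 3 transversions over 27 sites: P = 3/27 = 0.111111, Q = 3/27 = 0.111111.
d = −0.5·ln(0.666667) − 0.25·ln(0.777778) = −0.5·(-0.405465) − 0.25·(-0.251314) = 0.2656.

0.2656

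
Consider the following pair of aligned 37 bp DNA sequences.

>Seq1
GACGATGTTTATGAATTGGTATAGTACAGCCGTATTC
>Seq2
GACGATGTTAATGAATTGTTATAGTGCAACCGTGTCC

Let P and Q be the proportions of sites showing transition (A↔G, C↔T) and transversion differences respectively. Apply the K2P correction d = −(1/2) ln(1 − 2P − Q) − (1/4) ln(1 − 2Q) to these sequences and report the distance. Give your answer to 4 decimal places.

0.1861

Differing sites — 10:T/A (Tv); 19:G/T (Tv); 26:A/G (Ti); 29:G/A (Ti); 34:A/G (Ti); 36:T/C (Ti).
Of the 6 differences, 4 transitions and 2 transversions over 37 sites: P = 4/37 = 0.108108, Q = 2/37 = 0.054054.
d = −0.5·ln(0.729730) − 0.25·ln(0.891892) = −0.5·(-0.315081) − 0.25·(-0.114410) = 0.1861.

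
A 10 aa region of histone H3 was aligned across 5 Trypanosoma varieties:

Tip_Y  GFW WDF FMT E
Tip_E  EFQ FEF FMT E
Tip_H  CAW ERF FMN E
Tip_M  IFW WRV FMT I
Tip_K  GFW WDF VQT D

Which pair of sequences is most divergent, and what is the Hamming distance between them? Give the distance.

8

Pairwise Hamming distances:
  Tip_Y vs Tip_E: 4
  Tip_Y vs Tip_H: 5
  Tip_Y vs Tip_M: 4
  Tip_Y vs Tip_K: 3
  Tip_E vs Tip_H: 6
  Tip_E vs Tip_M: 6
  Tip_E vs Tip_K: 7
  Tip_H vs Tip_M: 6
  Tip_H vs Tip_K: 8
  Tip_M vs Tip_K: 6
The largest is 8, between Tip_H and Tip_K.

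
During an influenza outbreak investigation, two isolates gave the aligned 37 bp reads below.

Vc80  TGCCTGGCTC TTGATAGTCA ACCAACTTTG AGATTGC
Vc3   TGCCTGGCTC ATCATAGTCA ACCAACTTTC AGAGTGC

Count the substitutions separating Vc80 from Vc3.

4

Differing sites — 11:T/A; 13:G/C; 30:G/C; 34:T/G.
That gives 4 mismatches out of 37 aligned sites, so the Hamming distance is 4.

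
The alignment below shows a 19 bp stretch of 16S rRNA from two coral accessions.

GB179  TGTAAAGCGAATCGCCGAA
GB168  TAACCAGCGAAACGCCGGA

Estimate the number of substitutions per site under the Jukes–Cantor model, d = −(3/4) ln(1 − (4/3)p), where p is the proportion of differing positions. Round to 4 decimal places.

0.4099

Differing sites — 2:G/A; 3:T/A; 4:A/C; 5:A/C; 12:T/A; 18:A/G.
p = 6/19 = 0.315789.
d = −0.75 · ln(1 − (4/3)·0.315789) = −0.75 · ln(0.578948) = −0.75 · (-0.546543) = 0.4099.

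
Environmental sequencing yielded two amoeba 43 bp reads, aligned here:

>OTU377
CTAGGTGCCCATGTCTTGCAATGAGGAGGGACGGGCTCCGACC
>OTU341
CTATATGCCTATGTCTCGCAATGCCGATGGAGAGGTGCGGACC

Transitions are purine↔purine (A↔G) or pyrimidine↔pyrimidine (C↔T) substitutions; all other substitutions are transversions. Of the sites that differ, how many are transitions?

Mismatches occur at site 4 (G↔T, transversion), site 5 (G↔A, transition), site 10 (C↔T, transition), site 17 (T↔C, transition), site 24 (A↔C, transversion), site 25 (G↔C, transversion), site 28 (G↔T, transversion), site 32 (C↔G, transversion), site 33 (G↔A, transition), site 36 (C↔T, transition), site 37 (T↔G, transversion), site 39 (C↔G, transversion).
Of the 12 differences, 5 transitions and 7 transversions, so the answer is 5.

5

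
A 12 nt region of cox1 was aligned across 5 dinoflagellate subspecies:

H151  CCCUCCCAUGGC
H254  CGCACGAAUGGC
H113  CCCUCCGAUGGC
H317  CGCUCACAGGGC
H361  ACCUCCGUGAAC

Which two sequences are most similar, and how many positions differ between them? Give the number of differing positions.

Pairwise Hamming distances:
  H151 vs H254: 4
  H151 vs H113: 1
  H151 vs H317: 3
  H151 vs H361: 6
  H254 vs H113: 4
  H254 vs H317: 4
  H254 vs H361: 9
  H113 vs H317: 4
  H113 vs H361: 5
  H317 vs H361: 7
The smallest is 1, between H151 and H113.

1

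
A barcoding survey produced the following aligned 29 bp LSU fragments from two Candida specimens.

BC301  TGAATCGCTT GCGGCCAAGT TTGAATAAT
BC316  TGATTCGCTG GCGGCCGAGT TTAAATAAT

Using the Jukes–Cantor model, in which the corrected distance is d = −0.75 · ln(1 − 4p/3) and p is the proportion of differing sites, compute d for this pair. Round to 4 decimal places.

0.1524

The sequences differ at positions 4 (A/T), 10 (T/G), 17 (A/G), 23 (G/A).
p = 4/29 = 0.137931.
d = −0.75 · ln(1 − (4/3)·0.137931) = −0.75 · ln(0.816092) = −0.75 · (-0.203228) = 0.1524.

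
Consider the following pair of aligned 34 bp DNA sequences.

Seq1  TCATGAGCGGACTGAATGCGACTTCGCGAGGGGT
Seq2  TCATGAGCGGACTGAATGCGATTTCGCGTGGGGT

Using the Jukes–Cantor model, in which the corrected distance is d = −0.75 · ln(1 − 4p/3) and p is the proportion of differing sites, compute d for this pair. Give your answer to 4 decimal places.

0.0613

Mismatches occur at site 22 (C/T), site 29 (A/T).
p = 2/34 = 0.058824.
d = −0.75 · ln(1 − (4/3)·0.058824) = −0.75 · ln(0.921568) = −0.75 · (-0.081679) = 0.0613.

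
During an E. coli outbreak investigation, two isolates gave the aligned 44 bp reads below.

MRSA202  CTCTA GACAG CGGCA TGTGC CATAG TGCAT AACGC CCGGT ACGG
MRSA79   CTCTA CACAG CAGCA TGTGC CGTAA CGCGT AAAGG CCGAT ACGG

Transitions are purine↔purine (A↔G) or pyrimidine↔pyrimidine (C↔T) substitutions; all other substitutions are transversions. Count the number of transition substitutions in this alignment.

6

The sequences differ at positions 6 (G/C, transversion), 12 (G/A, transition), 22 (A/G, transition), 25 (G/A, transition), 26 (T/C, transition), 29 (A/G, transition), 33 (C/A, transversion), 35 (C/G, transversion), 39 (G/A, transition).
Of the 9 differences, 6 transitions and 3 transversions, so the answer is 6.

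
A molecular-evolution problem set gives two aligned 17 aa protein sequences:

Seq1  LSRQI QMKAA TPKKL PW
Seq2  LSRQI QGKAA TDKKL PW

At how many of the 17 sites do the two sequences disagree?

2

Differing sites — 7:M/G; 12:P/D.
That gives 2 mismatches out of 17 aligned sites, so the Hamming distance is 2.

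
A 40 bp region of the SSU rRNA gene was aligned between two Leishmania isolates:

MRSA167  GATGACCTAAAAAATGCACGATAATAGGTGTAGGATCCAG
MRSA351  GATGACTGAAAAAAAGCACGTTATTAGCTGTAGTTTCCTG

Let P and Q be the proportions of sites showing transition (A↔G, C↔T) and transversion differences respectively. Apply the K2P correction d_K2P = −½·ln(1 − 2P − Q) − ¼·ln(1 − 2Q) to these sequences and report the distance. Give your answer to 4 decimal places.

0.2715

Mismatches occur at site 7 (C↔T, transition), site 8 (T↔G, transversion), site 15 (T↔A, transversion), site 21 (A↔T, transversion), site 24 (A↔T, transversion), site 28 (G↔C, transversion), site 34 (G↔T, transversion), site 35 (A↔T, transversion), site 39 (A↔T, transversion).
Of the 9 differences, 1 transition and 8 transversions over 40 sites: P = 1/40 = 0.025000, Q = 8/40 = 0.200000.
d = −0.5·ln(0.750000) − 0.25·ln(0.600000) = −0.5·(-0.287682) − 0.25·(-0.510826) = 0.2715.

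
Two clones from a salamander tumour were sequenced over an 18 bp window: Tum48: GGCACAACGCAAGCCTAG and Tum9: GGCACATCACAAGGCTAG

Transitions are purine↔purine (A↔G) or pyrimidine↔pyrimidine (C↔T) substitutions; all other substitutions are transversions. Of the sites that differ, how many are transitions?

Differing sites — 7:A/T (Tv); 9:G/A (Ti); 14:C/G (Tv).
Of the 3 differences, 1 transition and 2 transversions, so the answer is 1.

1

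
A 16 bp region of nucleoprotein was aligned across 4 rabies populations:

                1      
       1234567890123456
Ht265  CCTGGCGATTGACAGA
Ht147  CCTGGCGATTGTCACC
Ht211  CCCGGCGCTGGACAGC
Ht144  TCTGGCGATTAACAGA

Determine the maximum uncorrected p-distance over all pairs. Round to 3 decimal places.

0.375

Pairwise Hamming distances:
  Ht265 vs Ht147: 3
  Ht265 vs Ht211: 4
  Ht265 vs Ht144: 2
  Ht147 vs Ht211: 5
  Ht147 vs Ht144: 5
  Ht211 vs Ht144: 6
The largest is 6 mismatches, between Ht211 and Ht144; p = 6/16 = 0.375.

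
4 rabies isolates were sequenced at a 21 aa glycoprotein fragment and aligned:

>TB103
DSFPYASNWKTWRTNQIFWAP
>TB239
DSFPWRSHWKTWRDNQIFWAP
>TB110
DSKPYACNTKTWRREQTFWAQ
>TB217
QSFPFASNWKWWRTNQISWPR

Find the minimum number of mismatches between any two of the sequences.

Pairwise Hamming distances:
  TB103 vs TB239: 4
  TB103 vs TB110: 7
  TB103 vs TB217: 6
  TB239 vs TB110: 10
  TB239 vs TB217: 9
  TB110 vs TB217: 12
The smallest is 4, between TB103 and TB239.

4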